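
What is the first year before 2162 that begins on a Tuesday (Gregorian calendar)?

2160

Jan 1 advances by 2 weekdays after a leap year and by 1 after a common year.
2162: Jan 1 is Friday.
2161: Thursday
2160: Tuesday (leap)
2160 begins on a Tuesday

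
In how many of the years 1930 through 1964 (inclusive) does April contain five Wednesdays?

11

April has 30 days; it has five Wednesdays when Wednesday falls among the first (month-length − 28) days — i.e. when April 1 is one of Wednesday/Tuesday.
April 1 by year: 1930:Tue✓ 1931:Wed✓ 1932:Fri 1933:Sat 1934:Sun 1935:Mon 1936:Wed✓ 1937:Thu 1938:Fri 1939:Sat 1940:Mon 1941:Tue✓ 1942:Wed✓ 1943:Thu 1944:Sat …(5 more)… 1950:Sat 1951:Sun 1952:Tue✓ 1953:Wed✓ 1954:Thu 1955:Fri 1956:Sun 1957:Mon 1958:Tue✓ 1959:Wed✓ 1960:Fri 1961:Sat 1962:Sun 1963:Mon 1964:Wed✓
Years with five Wednesdays: 1930, 1931, 1936, 1941, 1942, 1947, 1952, 1953, 1958, 1959, 1964 → 11.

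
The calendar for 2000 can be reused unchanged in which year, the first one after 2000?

2028

Two years share a calendar iff Jan 1 falls on the same weekday and both are leap or both are common. 2000: Jan 1 is Saturday, leap year.
2001: Jan 1 Monday, common
2002: Jan 1 Tuesday, common
2003: Jan 1 Wednesday, common
2004: Jan 1 Thursday, leap
2005: Jan 1 Saturday, common
2006: Jan 1 Sunday, common
2007: Jan 1 Monday, common
2008: Jan 1 Tuesday, leap
2009: Jan 1 Thursday, common
2010: Jan 1 Friday, common
2011: Jan 1 Saturday, common
2012: Jan 1 Sunday, leap
2013: Jan 1 Tuesday, common
2014: Jan 1 Wednesday, common
2015: Jan 1 Thursday, common
2016: Jan 1 Friday, leap
2017: Jan 1 Sunday, common
2018: Jan 1 Monday, common
2019: Jan 1 Tuesday, common
2020: Jan 1 Wednesday, leap
2021: Jan 1 Friday, common
2022: Jan 1 Saturday, common
2023: Jan 1 Sunday, common
2024: Jan 1 Monday, leap
2025: Jan 1 Wednesday, common
2026: Jan 1 Thursday, common
2027: Jan 1 Friday, common
2028: Jan 1 Saturday, leap
2028 matches on both conditions.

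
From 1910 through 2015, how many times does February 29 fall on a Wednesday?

4

Leap years in 1910–2015: 26 of them.
Feb 29 weekday advances by 5 (mod 7) from one leap year to the next four years later (or differs when a century non-leap intervenes).
Leap-day weekdays: 1912:Thu 1916:Tue 1920:Sun 1924:Fri 1928:Wed✓ 1932:Mon 1936:Sat 1940:Thu 1944:Tue 1948:Sun 1952:Fri 1956:Wed✓ 1960:Mon 1964:Sat 1968:Thu 1972:Tue 1976:Sun 1980:Fri 1984:Wed✓ 1988:Mon 1992:Sat 1996:Thu 2000:Tue 2004:Sun 2008:Fri 2012:Wed✓
Wednesday: 1928, 1956, 1984, 2012 → 4.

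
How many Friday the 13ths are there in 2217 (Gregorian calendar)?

Check the 13th of each month of 2217: Jan 13: Mon, Feb 13: Thu, Mar 13: Thu, Apr 13: Sun, May 13: Tue, Jun 13: Fri, Jul 13: Sun, Aug 13: Wed, Sep 13: Sat, Oct 13: Mon, Nov 13: Thu, Dec 13: Sat.
Friday occurs in June — 1 month.

1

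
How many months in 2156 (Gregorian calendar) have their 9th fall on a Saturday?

1

Check the 9th of each month of 2156: Jan 9: Fri, Feb 9: Mon, Mar 9: Tue, Apr 9: Fri, May 9: Sun, Jun 9: Wed, Jul 9: Fri, Aug 9: Mon, Sep 9: Thu, Oct 9: Sat, Nov 9: Tue, Dec 9: Thu.
Saturday occurs in October — 1 month.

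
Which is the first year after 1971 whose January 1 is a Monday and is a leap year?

Jan 1 advances by 2 weekdays after a leap year and by 1 after a common year.
1971: Jan 1 is Friday.
1972: Saturday (leap)
1973: Monday
1974: Tuesday
1975: Wednesday
1976: Thursday (leap)
1977: Saturday
1978: Sunday
1979: Monday
1980: Tuesday (leap)
1981: Thursday
1982: Friday
1983: Saturday
1984: Sunday (leap)
1985: Tuesday
1986: Wednesday
1987: Thursday
1988: Friday (leap)
1989: Sunday
1990: Monday
1991: Tuesday
1992: Wednesday (leap)
1993: Friday
1994: Saturday
1995: Sunday
1996: Monday (leap)
1996 begins on a Monday and is a leap year.

1996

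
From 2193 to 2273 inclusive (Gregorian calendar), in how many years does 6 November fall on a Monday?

11

Track 6 November's weekday year by year (advancing +1, or +2 across a Feb 29):
  2193: Wed  2194: Thu (+1)  2195: Fri (+1)  2196: Sun (+2)  2197: Mon (+1) ✓
  2198: Tue (+1)  2199: Wed (+1)  2200: Thu (+1)  2201: Fri (+1)  2202: Sat (+1)
  2203: Sun (+1)  2204: Tue (+2)  2205: Wed (+1)  2206: Thu (+1)  … (53 more years) …
  2260: Tue (+2)  2261: Wed (+1)  2262: Thu (+1)  2263: Fri (+1)  2264: Sun (+2)
  2265: Mon (+1) ✓  2266: Tue (+1)  2267: Wed (+1)  2268: Fri (+2)  2269: Sat (+1)
  2270: Sun (+1)  2271: Mon (+1) ✓  2272: Wed (+2)  2273: Thu (+1)
Monday years: 2197, 2209, 2215, 2220, 2226, 2237, 2243, 2248, 2254, 2265, 2271 — 11 in total.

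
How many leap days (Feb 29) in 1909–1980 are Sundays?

3

Leap years in 1909–1980: 18 of them.
Feb 29 weekday advances by 5 (mod 7) from one leap year to the next four years later (or differs when a century non-leap intervenes).
Leap-day weekdays: 1912:Thu 1916:Tue 1920:Sun✓ 1924:Fri 1928:Wed 1932:Mon 1936:Sat 1940:Thu 1944:Tue 1948:Sun✓ 1952:Fri 1956:Wed 1960:Mon 1964:Sat 1968:Thu 1972:Tue 1976:Sun✓ 1980:Fri
Sunday: 1920, 1948, 1976 → 3.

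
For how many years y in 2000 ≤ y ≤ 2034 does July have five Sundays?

16

July has 31 days; it has five Sundays when Sunday falls among the first (month-length − 28) days — i.e. when July 1 is one of Sunday/Saturday/Friday.
July 1 by year: 2000:Sat✓ 2001:Sun✓ 2002:Mon 2003:Tue 2004:Thu 2005:Fri✓ 2006:Sat✓ 2007:Sun✓ 2008:Tue 2009:Wed 2010:Thu 2011:Fri✓ 2012:Sun✓ 2013:Mon 2014:Tue …(5 more)… 2020:Wed 2021:Thu 2022:Fri✓ 2023:Sat✓ 2024:Mon 2025:Tue 2026:Wed 2027:Thu 2028:Sat✓ 2029:Sun✓ 2030:Mon 2031:Tue 2032:Thu 2033:Fri✓ 2034:Sat✓
Years with five Sundays: 2000, 2001, 2005, 2006, 2007, 2011, 2012, 2016, 2017, 2018, 2022, 2023, 2028, 2029, 2033, 2034 → 16.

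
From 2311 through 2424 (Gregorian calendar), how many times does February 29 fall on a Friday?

4

Leap years in 2311–2424: 29 of them.
Feb 29 weekday advances by 5 (mod 7) from one leap year to the next four years later (or differs when a century non-leap intervenes).
Leap-day weekdays: 2312:Thu 2316:Tue 2320:Sun 2324:Fri✓ 2328:Wed 2332:Mon 2336:Sat 2340:Thu 2344:Tue 2348:Sun 2352:Fri✓ 2356:Wed 2360:Mon …(3 more)… 2376:Sun 2380:Fri✓ 2384:Wed 2388:Mon 2392:Sat 2396:Thu 2400:Tue 2404:Sun 2408:Fri✓ 2412:Wed 2416:Mon 2420:Sat 2424:Thu
Friday: 2324, 2352, 2380, 2408 → 4.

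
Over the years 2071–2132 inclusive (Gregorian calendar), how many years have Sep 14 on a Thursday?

9

Track Sep 14's weekday year by year (advancing +1, or +2 across a Feb 29):
  2071: Mon  2072: Wed (+2)  2073: Thu (+1) ✓  2074: Fri (+1)  2075: Sat (+1)
  2076: Mon (+2)  2077: Tue (+1)  2078: Wed (+1)  2079: Thu (+1) ✓  2080: Sat (+2)
  2081: Sun (+1)  2082: Mon (+1)  2083: Tue (+1)  2084: Thu (+2) ✓  … (34 more years) …
  2119: Thu (+1) ✓  2120: Sat (+2)  2121: Sun (+1)  2122: Mon (+1)  2123: Tue (+1)
  2124: Thu (+2) ✓  2125: Fri (+1)  2126: Sat (+1)  2127: Sun (+1)  2128: Tue (+2)
  2129: Wed (+1)  2130: Thu (+1) ✓  2131: Fri (+1)  2132: Sun (+2)
Thursday years: 2073, 2079, 2084, 2090, 2102, 2113, 2119, 2124, 2130 — 9 in total.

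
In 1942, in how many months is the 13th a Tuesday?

Check the 13th of each month of 1942: Jan 13: Tue, Feb 13: Fri, Mar 13: Fri, Apr 13: Mon, May 13: Wed, Jun 13: Sat, Jul 13: Mon, Aug 13: Thu, Sep 13: Sun, Oct 13: Tue, Nov 13: Fri, Dec 13: Sun.
Tuesday occurs in January, October — 2 months.

2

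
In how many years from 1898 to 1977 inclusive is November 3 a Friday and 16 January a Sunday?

Check each year's weekday for November 3 and 16 January:
  1898: Thu/Sun  1899: Fri/Mon  1900: Sat/Tue  1901: Sun/Wed  1902: Mon/Thu  1903: Tue/Fri  1904: Thu/Sat  1905: Fri/Mon  1906: Sat/Tue  1907: Sun/Wed  1908: Tue/Thu  1909: Wed/Sat  1910: Thu/Sun  1911: Fri/Mon  …(52 more)…  1964: Tue/Thu  1965: Wed/Sat  1966: Thu/Sun  1967: Fri/Mon  1968: Sun/Tue  1969: Mon/Thu  1970: Tue/Fri  1971: Wed/Sat  1972: Fri/Sun ✓  1973: Sat/Tue  1974: Sun/Wed  1975: Mon/Thu  1976: Wed/Fri  1977: Thu/Sun
Both conditions hold in: 1916, 1944, 1972 — 3.

3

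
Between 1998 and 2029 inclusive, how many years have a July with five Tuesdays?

13

July has 31 days; it has five Tuesdays when Tuesday falls among the first (month-length − 28) days — i.e. when July 1 is one of Tuesday/Monday/Sunday.
July 1 by year: 1998:Wed 1999:Thu 2000:Sat 2001:Sun✓ 2002:Mon✓ 2003:Tue✓ 2004:Thu 2005:Fri 2006:Sat 2007:Sun✓ 2008:Tue✓ 2009:Wed 2010:Thu 2011:Fri 2012:Sun✓ 2013:Mon✓ 2014:Tue✓ 2015:Wed 2016:Fri 2017:Sat 2018:Sun✓ 2019:Mon✓ 2020:Wed 2021:Thu 2022:Fri 2023:Sat 2024:Mon✓ 2025:Tue✓ 2026:Wed 2027:Thu 2028:Sat 2029:Sun✓
Years with five Tuesdays: 2001, 2002, 2003, 2007, 2008, 2012, 2013, 2014, 2018, 2019, 2024, 2025, 2029 → 13.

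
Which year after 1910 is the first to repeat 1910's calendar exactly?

1921

Two years share a calendar iff Jan 1 falls on the same weekday and both are leap or both are common. 1910: Jan 1 is Saturday, common year.
1911: Jan 1 Sunday, common
1912: Jan 1 Monday, leap
1913: Jan 1 Wednesday, common
1914: Jan 1 Thursday, common
1915: Jan 1 Friday, common
1916: Jan 1 Saturday, leap
1917: Jan 1 Monday, common
1918: Jan 1 Tuesday, common
1919: Jan 1 Wednesday, common
1920: Jan 1 Thursday, leap
1921: Jan 1 Saturday, common
1921 matches on both conditions.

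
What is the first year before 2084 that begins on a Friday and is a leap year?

Jan 1 advances by 2 weekdays after a leap year and by 1 after a common year.
2084: Jan 1 is Saturday (leap).
2083: Friday
2082: Thursday
2081: Wednesday
2080: Monday (leap)
2079: Sunday
2078: Saturday
2077: Friday
2076: Wednesday (leap)
2075: Tuesday
2074: Monday
2073: Sunday
2072: Friday (leap)
2072 begins on a Friday and is a leap year.

2072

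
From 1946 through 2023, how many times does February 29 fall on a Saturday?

3

Leap years in 1946–2023: 19 of them.
Feb 29 weekday advances by 5 (mod 7) from one leap year to the next four years later (or differs when a century non-leap intervenes).
Leap-day weekdays: 1948:Sun 1952:Fri 1956:Wed 1960:Mon 1964:Sat✓ 1968:Thu 1972:Tue 1976:Sun 1980:Fri 1984:Wed 1988:Mon 1992:Sat✓ 1996:Thu 2000:Tue 2004:Sun 2008:Fri 2012:Wed 2016:Mon 2020:Sat✓
Saturday: 1964, 1992, 2020 → 3.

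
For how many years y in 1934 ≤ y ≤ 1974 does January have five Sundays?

17

January has 31 days; it has five Sundays when Sunday falls among the first (month-length − 28) days — i.e. when January 1 is one of Sunday/Saturday/Friday.
January 1 by year: 1934:Mon 1935:Tue 1936:Wed 1937:Fri✓ 1938:Sat✓ 1939:Sun✓ 1940:Mon 1941:Wed 1942:Thu 1943:Fri✓ 1944:Sat✓ 1945:Mon 1946:Tue 1947:Wed 1948:Thu …(11 more)… 1960:Fri✓ 1961:Sun✓ 1962:Mon 1963:Tue 1964:Wed 1965:Fri✓ 1966:Sat✓ 1967:Sun✓ 1968:Mon 1969:Wed 1970:Thu 1971:Fri✓ 1972:Sat✓ 1973:Mon 1974:Tue
Years with five Sundays: 1937, 1938, 1939, 1943, 1944, 1949, 1950, 1954, 1955, 1956, 1960, 1961, 1965, 1966, 1967, 1971, 1972 → 17.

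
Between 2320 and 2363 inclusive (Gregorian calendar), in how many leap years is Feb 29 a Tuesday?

1

Leap years in 2320–2363: 11 of them.
Feb 29 weekday advances by 5 (mod 7) from one leap year to the next four years later (or differs when a century non-leap intervenes).
Leap-day weekdays: 2320:Sun 2324:Fri 2328:Wed 2332:Mon 2336:Sat 2340:Thu 2344:Tue✓ 2348:Sun 2352:Fri 2356:Wed 2360:Mon
Tuesday: 2344 → 1.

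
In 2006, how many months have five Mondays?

A month of length L has five Mondays iff its first Monday is on day ≤ L−28 (so day 1–3 in a 31-day month, 1–2 in a 30-day month, day 1 in a leap February).
Checking each month of 2006: Jan starts Sun (31d) ✓; Feb starts Wed (28d); Mar starts Wed (31d); Apr starts Sat (30d); May starts Mon (31d) ✓; Jun starts Thu (30d); Jul starts Sat (31d) ✓; Aug starts Tue (31d); Sep starts Fri (30d); Oct starts Sun (31d) ✓; Nov starts Wed (30d); Dec starts Fri (31d).
Five-Monday months: January, May, July, October → 4.

4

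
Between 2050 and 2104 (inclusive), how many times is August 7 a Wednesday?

Track August 7's weekday year by year (advancing +1, or +2 across a Feb 29):
  2050: Sun  2051: Mon (+1)  2052: Wed (+2) ✓  2053: Thu (+1)  2054: Fri (+1)
  2055: Sat (+1)  2056: Mon (+2)  2057: Tue (+1)  2058: Wed (+1) ✓  2059: Thu (+1)
  2060: Sat (+2)  2061: Sun (+1)  2062: Mon (+1)  2063: Tue (+1)  … (27 more years) …
  2091: Tue (+1)  2092: Thu (+2)  2093: Fri (+1)  2094: Sat (+1)  2095: Sun (+1)
  2096: Tue (+2)  2097: Wed (+1) ✓  2098: Thu (+1)  2099: Fri (+1)  2100: Sat (+1)
  2101: Sun (+1)  2102: Mon (+1)  2103: Tue (+1)  2104: Thu (+2)
Wednesday years: 2052, 2058, 2069, 2075, 2080, 2086, 2097 — 7 in total.

7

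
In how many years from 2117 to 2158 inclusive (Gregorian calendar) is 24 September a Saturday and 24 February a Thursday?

5

Check each year's weekday for 24 September and 24 February:
  2117: Fri/Wed  2118: Sat/Thu ✓  2119: Sun/Fri  2120: Tue/Sat  2121: Wed/Mon  2122: Thu/Tue  2123: Fri/Wed  2124: Sun/Thu  2125: Mon/Sat  2126: Tue/Sun  2127: Wed/Mon  2128: Fri/Tue  2129: Sat/Thu ✓  2130: Sun/Fri  …(14 more)…  2145: Fri/Wed  2146: Sat/Thu ✓  2147: Sun/Fri  2148: Tue/Sat  2149: Wed/Mon  2150: Thu/Tue  2151: Fri/Wed  2152: Sun/Thu  2153: Mon/Sat  2154: Tue/Sun  2155: Wed/Mon  2156: Fri/Tue  2157: Sat/Thu ✓  2158: Sun/Fri
Both conditions hold in: 2118, 2129, 2135, 2146, 2157 — 5.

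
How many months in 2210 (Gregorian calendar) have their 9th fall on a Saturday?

1

Check the 9th of each month of 2210: Jan 9: Tue, Feb 9: Fri, Mar 9: Fri, Apr 9: Mon, May 9: Wed, Jun 9: Sat, Jul 9: Mon, Aug 9: Thu, Sep 9: Sun, Oct 9: Tue, Nov 9: Fri, Dec 9: Sun.
Saturday occurs in June — 1 month.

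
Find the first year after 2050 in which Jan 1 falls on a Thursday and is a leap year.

2060

Jan 1 advances by 2 weekdays after a leap year and by 1 after a common year.
2050: Jan 1 is Saturday.
2051: Sunday
2052: Monday (leap)
2053: Wednesday
2054: Thursday
2055: Friday
2056: Saturday (leap)
2057: Monday
2058: Tuesday
2059: Wednesday
2060: Thursday (leap)
2060 begins on a Thursday and is a leap year.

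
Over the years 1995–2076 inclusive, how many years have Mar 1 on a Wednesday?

12

Track Mar 1's weekday year by year (advancing +1, or +2 across a Feb 29):
  1995: Wed ✓  1996: Fri (+2)  1997: Sat (+1)  1998: Sun (+1)  1999: Mon (+1)
  2000: Wed (+2) ✓  2001: Thu (+1)  2002: Fri (+1)  2003: Sat (+1)  2004: Mon (+2)
  2005: Tue (+1)  2006: Wed (+1) ✓  2007: Thu (+1)  2008: Sat (+2)  … (54 more years) …
  2063: Thu (+1)  2064: Sat (+2)  2065: Sun (+1)  2066: Mon (+1)  2067: Tue (+1)
  2068: Thu (+2)  2069: Fri (+1)  2070: Sat (+1)  2071: Sun (+1)  2072: Tue (+2)
  2073: Wed (+1) ✓  2074: Thu (+1)  2075: Fri (+1)  2076: Sun (+2)
Wednesday years: 1995, 2000, 2006, 2017, 2023, 2028, 2034, 2045, 2051, 2056, 2062, 2073 — 12 in total.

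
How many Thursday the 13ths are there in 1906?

2

Check the 13th of each month of 1906: Jan 13: Sat, Feb 13: Tue, Mar 13: Tue, Apr 13: Fri, May 13: Sun, Jun 13: Wed, Jul 13: Fri, Aug 13: Mon, Sep 13: Thu, Oct 13: Sat, Nov 13: Tue, Dec 13: Thu.
Thursday occurs in September, December — 2 months.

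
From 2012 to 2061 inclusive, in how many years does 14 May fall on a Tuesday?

Track 14 May's weekday year by year (advancing +1, or +2 across a Feb 29):
  2012: Mon  2013: Tue (+1) ✓  2014: Wed (+1)  2015: Thu (+1)  2016: Sat (+2)
  2017: Sun (+1)  2018: Mon (+1)  2019: Tue (+1) ✓  2020: Thu (+2)  2021: Fri (+1)
  2022: Sat (+1)  2023: Sun (+1)  2024: Tue (+2) ✓  2025: Wed (+1)  … (22 more years) …
  2048: Thu (+2)  2049: Fri (+1)  2050: Sat (+1)  2051: Sun (+1)  2052: Tue (+2) ✓
  2053: Wed (+1)  2054: Thu (+1)  2055: Fri (+1)  2056: Sun (+2)  2057: Mon (+1)
  2058: Tue (+1) ✓  2059: Wed (+1)  2060: Fri (+2)  2061: Sat (+1)
Tuesday years: 2013, 2019, 2024, 2030, 2041, 2047, 2052, 2058 — 8 in total.

8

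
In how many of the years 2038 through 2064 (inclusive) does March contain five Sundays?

March has 31 days; it has five Sundays when Sunday falls among the first (month-length − 28) days — i.e. when March 1 is one of Sunday/Saturday/Friday.
March 1 by year: 2038:Mon 2039:Tue 2040:Thu 2041:Fri✓ 2042:Sat✓ 2043:Sun✓ 2044:Tue 2045:Wed 2046:Thu 2047:Fri✓ 2048:Sun✓ 2049:Mon 2050:Tue 2051:Wed 2052:Fri✓ 2053:Sat✓ 2054:Sun✓ 2055:Mon 2056:Wed 2057:Thu 2058:Fri✓ 2059:Sat✓ 2060:Mon 2061:Tue 2062:Wed 2063:Thu 2064:Sat✓
Years with five Sundays: 2041, 2042, 2043, 2047, 2048, 2052, 2053, 2054, 2058, 2059, 2064 → 11.

11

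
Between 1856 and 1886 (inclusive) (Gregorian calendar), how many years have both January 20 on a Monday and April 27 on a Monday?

1

Check each year's weekday for January 20 and April 27:
  1856: Sun/Sun  1857: Tue/Mon  1858: Wed/Tue  1859: Thu/Wed  1860: Fri/Fri  1861: Sun/Sat  1862: Mon/Sun  1863: Tue/Mon  1864: Wed/Wed  1865: Fri/Thu  1866: Sat/Fri  1867: Sun/Sat  1868: Mon/Mon ✓  1869: Wed/Tue  …(3 more)…  1873: Mon/Sun  1874: Tue/Mon  1875: Wed/Tue  1876: Thu/Thu  1877: Sat/Fri  1878: Sun/Sat  1879: Mon/Sun  1880: Tue/Tue  1881: Thu/Wed  1882: Fri/Thu  1883: Sat/Fri  1884: Sun/Sun  1885: Tue/Mon  1886: Wed/Tue
Both conditions hold in: 1868 — 1.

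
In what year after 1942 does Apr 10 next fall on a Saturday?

From one year to the next, a fixed date's weekday advances by 1, or by 2 when a Feb 29 lies between the two dates.
1942: April 10 is Friday.
1943: Saturday (+1)
Apr 10 falls on a Saturday in 1943.

1943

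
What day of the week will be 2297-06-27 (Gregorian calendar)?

Sunday

January 1, 2297 is a Friday.
June 27 is day 178 of the year, i.e. 177 days after Jan 1.
177 mod 7 = 2, so advance 2 weekdays from Friday: Sunday.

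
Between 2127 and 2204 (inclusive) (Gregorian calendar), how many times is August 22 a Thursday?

Track August 22's weekday year by year (advancing +1, or +2 across a Feb 29):
  2127: Fri  2128: Sun (+2)  2129: Mon (+1)  2130: Tue (+1)  2131: Wed (+1)
  2132: Fri (+2)  2133: Sat (+1)  2134: Sun (+1)  2135: Mon (+1)  2136: Wed (+2)
  2137: Thu (+1) ✓  2138: Fri (+1)  2139: Sat (+1)  2140: Mon (+2)  … (50 more years) …
  2191: Mon (+1)  2192: Wed (+2)  2193: Thu (+1) ✓  2194: Fri (+1)  2195: Sat (+1)
  2196: Mon (+2)  2197: Tue (+1)  2198: Wed (+1)  2199: Thu (+1) ✓  2200: Fri (+1)
  2201: Sat (+1)  2202: Sun (+1)  2203: Mon (+1)  2204: Wed (+2)
Thursday years: 2137, 2143, 2148, 2154, 2165, 2171, 2176, 2182, 2193, 2199 — 10 in total.

10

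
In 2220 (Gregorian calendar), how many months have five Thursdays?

A month of length L has five Thursdays iff its first Thursday is on day ≤ L−28 (so day 1–3 in a 31-day month, 1–2 in a 30-day month, day 1 in a leap February).
Checking each month of 2220: Jan starts Sat (31d); Feb starts Tue (29d); Mar starts Wed (31d) ✓; Apr starts Sat (30d); May starts Mon (31d); Jun starts Thu (30d) ✓; Jul starts Sat (31d); Aug starts Tue (31d) ✓; Sep starts Fri (30d); Oct starts Sun (31d); Nov starts Wed (30d) ✓; Dec starts Fri (31d).
Five-Thursday months: March, June, August, November → 4.

4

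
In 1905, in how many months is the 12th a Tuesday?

2

Check the 12th of each month of 1905: Jan 12: Thu, Feb 12: Sun, Mar 12: Sun, Apr 12: Wed, May 12: Fri, Jun 12: Mon, Jul 12: Wed, Aug 12: Sat, Sep 12: Tue, Oct 12: Thu, Nov 12: Sun, Dec 12: Tue.
Tuesday occurs in September, December — 2 months.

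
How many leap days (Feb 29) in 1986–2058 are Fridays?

2

Leap years in 1986–2058: 18 of them.
Feb 29 weekday advances by 5 (mod 7) from one leap year to the next four years later (or differs when a century non-leap intervenes).
Leap-day weekdays: 1988:Mon 1992:Sat 1996:Thu 2000:Tue 2004:Sun 2008:Fri✓ 2012:Wed 2016:Mon 2020:Sat 2024:Thu 2028:Tue 2032:Sun 2036:Fri✓ 2040:Wed 2044:Mon 2048:Sat 2052:Thu 2056:Tue
Friday: 2008, 2036 → 2.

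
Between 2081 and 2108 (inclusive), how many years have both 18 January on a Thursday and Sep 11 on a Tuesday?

3

Check each year's weekday for 18 January and Sep 11:
  2081: Sat/Thu  2082: Sun/Fri  2083: Mon/Sat  2084: Tue/Mon  2085: Thu/Tue ✓  2086: Fri/Wed  2087: Sat/Thu  2088: Sun/Sat  2089: Tue/Sun  2090: Wed/Mon  2091: Thu/Tue ✓  2092: Fri/Thu  2093: Sun/Fri  2094: Mon/Sat  2095: Tue/Sun  2096: Wed/Tue  2097: Fri/Wed  2098: Sat/Thu  2099: Sun/Fri  2100: Mon/Sat  2101: Tue/Sun  2102: Wed/Mon  2103: Thu/Tue ✓  2104: Fri/Thu  2105: Sun/Fri  2106: Mon/Sat  2107: Tue/Sun  2108: Wed/Tue
Both conditions hold in: 2085, 2091, 2103 — 3.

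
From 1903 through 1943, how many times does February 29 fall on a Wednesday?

1

Leap years in 1903–1943: 10 of them.
Feb 29 weekday advances by 5 (mod 7) from one leap year to the next four years later (or differs when a century non-leap intervenes).
Leap-day weekdays: 1904:Mon 1908:Sat 1912:Thu 1916:Tue 1920:Sun 1924:Fri 1928:Wed✓ 1932:Mon 1936:Sat 1940:Thu
Wednesday: 1928 → 1.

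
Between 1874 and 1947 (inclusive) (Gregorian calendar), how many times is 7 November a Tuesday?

11

Track 7 November's weekday year by year (advancing +1, or +2 across a Feb 29):
  1874: Sat  1875: Sun (+1)  1876: Tue (+2) ✓  1877: Wed (+1)  1878: Thu (+1)
  1879: Fri (+1)  1880: Sun (+2)  1881: Mon (+1)  1882: Tue (+1) ✓  1883: Wed (+1)
  1884: Fri (+2)  1885: Sat (+1)  1886: Sun (+1)  1887: Mon (+1)  … (46 more years) …
  1934: Wed (+1)  1935: Thu (+1)  1936: Sat (+2)  1937: Sun (+1)  1938: Mon (+1)
  1939: Tue (+1) ✓  1940: Thu (+2)  1941: Fri (+1)  1942: Sat (+1)  1943: Sun (+1)
  1944: Tue (+2) ✓  1945: Wed (+1)  1946: Thu (+1)  1947: Fri (+1)
Tuesday years: 1876, 1882, 1893, 1899, 1905, 1911, 1916, 1922, 1933, 1939, 1944 — 11 in total.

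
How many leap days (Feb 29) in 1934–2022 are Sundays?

Leap years in 1934–2022: 22 of them.
Feb 29 weekday advances by 5 (mod 7) from one leap year to the next four years later (or differs when a century non-leap intervenes).
Leap-day weekdays: 1936:Sat 1940:Thu 1944:Tue 1948:Sun✓ 1952:Fri 1956:Wed 1960:Mon 1964:Sat 1968:Thu 1972:Tue 1976:Sun✓ 1980:Fri 1984:Wed 1988:Mon 1992:Sat 1996:Thu 2000:Tue 2004:Sun✓ 2008:Fri 2012:Wed 2016:Mon 2020:Sat
Sunday: 1948, 1976, 2004 → 3.

3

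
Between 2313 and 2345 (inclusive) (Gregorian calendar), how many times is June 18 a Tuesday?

4

Track June 18's weekday year by year (advancing +1, or +2 across a Feb 29):
  2313: Wed  2314: Thu (+1)  2315: Fri (+1)  2316: Sun (+2)  2317: Mon (+1)
  2318: Tue (+1) ✓  2319: Wed (+1)  2320: Fri (+2)  2321: Sat (+1)  2322: Sun (+1)
  2323: Mon (+1)  2324: Wed (+2)  2325: Thu (+1)  2326: Fri (+1)  … (5 more years) …
  2332: Sat (+2)  2333: Sun (+1)  2334: Mon (+1)  2335: Tue (+1) ✓  2336: Thu (+2)
  2337: Fri (+1)  2338: Sat (+1)  2339: Sun (+1)  2340: Tue (+2) ✓  2341: Wed (+1)
  2342: Thu (+1)  2343: Fri (+1)  2344: Sun (+2)  2345: Mon (+1)
Tuesday years: 2318, 2329, 2335, 2340 — 4 in total.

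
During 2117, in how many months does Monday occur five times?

A month of length L has five Mondays iff its first Monday is on day ≤ L−28 (so day 1–3 in a 31-day month, 1–2 in a 30-day month, day 1 in a leap February).
Checking each month of 2117: Jan starts Fri (31d); Feb starts Mon (28d); Mar starts Mon (31d) ✓; Apr starts Thu (30d); May starts Sat (31d) ✓; Jun starts Tue (30d); Jul starts Thu (31d); Aug starts Sun (31d) ✓; Sep starts Wed (30d); Oct starts Fri (31d); Nov starts Mon (30d) ✓; Dec starts Wed (31d).
Five-Monday months: March, May, August, November → 4.

4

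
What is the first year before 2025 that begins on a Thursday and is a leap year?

Jan 1 advances by 2 weekdays after a leap year and by 1 after a common year.
2025: Jan 1 is Wednesday.
2024: Monday (leap)
2023: Sunday
2022: Saturday
2021: Friday
2020: Wednesday (leap)
2019: Tuesday
2018: Monday
2017: Sunday
2016: Friday (leap)
2015: Thursday
2014: Wednesday
2013: Tuesday
2012: Sunday (leap)
2011: Saturday
2010: Friday
2009: Thursday
2008: Tuesday (leap)
2007: Monday
2006: Sunday
2005: Saturday
2004: Thursday (leap)
2004 begins on a Thursday and is a leap year.

2004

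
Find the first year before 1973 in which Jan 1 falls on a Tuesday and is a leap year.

Jan 1 advances by 2 weekdays after a leap year and by 1 after a common year.
1973: Jan 1 is Monday.
1972: Saturday (leap)
1971: Friday
1970: Thursday
1969: Wednesday
1968: Monday (leap)
1967: Sunday
1966: Saturday
1965: Friday
1964: Wednesday (leap)
1963: Tuesday
1962: Monday
1961: Sunday
1960: Friday (leap)
1959: Thursday
1958: Wednesday
1957: Tuesday
1956: Sunday (leap)
1955: Saturday
1954: Friday
1953: Thursday
1952: Tuesday (leap)
1952 begins on a Tuesday and is a leap year.

1952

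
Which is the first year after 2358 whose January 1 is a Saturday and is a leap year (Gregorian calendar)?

Jan 1 advances by 2 weekdays after a leap year and by 1 after a common year.
2358: Jan 1 is Wednesday.
2359: Thursday
2360: Friday (leap)
2361: Sunday
2362: Monday
2363: Tuesday
2364: Wednesday (leap)
2365: Friday
2366: Saturday
2367: Sunday
2368: Monday (leap)
2369: Wednesday
2370: Thursday
2371: Friday
2372: Saturday (leap)
2372 begins on a Saturday and is a leap year.

2372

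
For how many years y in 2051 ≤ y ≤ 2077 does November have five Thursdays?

8

November has 30 days; it has five Thursdays when Thursday falls among the first (month-length − 28) days — i.e. when November 1 is one of Thursday/Wednesday.
November 1 by year: 2051:Wed✓ 2052:Fri 2053:Sat 2054:Sun 2055:Mon 2056:Wed✓ 2057:Thu✓ 2058:Fri 2059:Sat 2060:Mon 2061:Tue 2062:Wed✓ 2063:Thu✓ 2064:Sat 2065:Sun 2066:Mon 2067:Tue 2068:Thu✓ 2069:Fri 2070:Sat 2071:Sun 2072:Tue 2073:Wed✓ 2074:Thu✓ 2075:Fri 2076:Sun 2077:Mon
Years with five Thursdays: 2051, 2056, 2057, 2062, 2063, 2068, 2073, 2074 → 8.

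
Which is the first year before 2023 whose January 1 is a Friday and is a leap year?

2016

Jan 1 advances by 2 weekdays after a leap year and by 1 after a common year.
2023: Jan 1 is Sunday.
2022: Saturday
2021: Friday
2020: Wednesday (leap)
2019: Tuesday
2018: Monday
2017: Sunday
2016: Friday (leap)
2016 begins on a Friday and is a leap year.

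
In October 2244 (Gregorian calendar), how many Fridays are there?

4

October 2244 has 31 days and begins on Tuesday.
The first Friday is October 4.
Fridays fall on 4, 11, 18, 25 — that's 4.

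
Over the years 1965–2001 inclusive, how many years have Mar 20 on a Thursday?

5

Track Mar 20's weekday year by year (advancing +1, or +2 across a Feb 29):
  1965: Sat  1966: Sun (+1)  1967: Mon (+1)  1968: Wed (+2)  1969: Thu (+1) ✓
  1970: Fri (+1)  1971: Sat (+1)  1972: Mon (+2)  1973: Tue (+1)  1974: Wed (+1)
  1975: Thu (+1) ✓  1976: Sat (+2)  1977: Sun (+1)  1978: Mon (+1)  … (9 more years) …
  1988: Sun (+2)  1989: Mon (+1)  1990: Tue (+1)  1991: Wed (+1)  1992: Fri (+2)
  1993: Sat (+1)  1994: Sun (+1)  1995: Mon (+1)  1996: Wed (+2)  1997: Thu (+1) ✓
  1998: Fri (+1)  1999: Sat (+1)  2000: Mon (+2)  2001: Tue (+1)
Thursday years: 1969, 1975, 1980, 1986, 1997 — 5 in total.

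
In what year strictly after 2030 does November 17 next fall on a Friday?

2034

From one year to the next, a fixed date's weekday advances by 1, or by 2 when a Feb 29 lies between the two dates.
2030: November 17 is Sunday.
2031: Monday (+1)
2032: Wednesday (+2)
2033: Thursday (+1)
2034: Friday (+1)
November 17 falls on a Friday in 2034.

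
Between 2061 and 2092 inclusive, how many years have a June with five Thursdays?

10

June has 30 days; it has five Thursdays when Thursday falls among the first (month-length − 28) days — i.e. when June 1 is one of Thursday/Wednesday.
June 1 by year: 2061:Wed✓ 2062:Thu✓ 2063:Fri 2064:Sun 2065:Mon 2066:Tue 2067:Wed✓ 2068:Fri 2069:Sat 2070:Sun 2071:Mon 2072:Wed✓ 2073:Thu✓ 2074:Fri 2075:Sat 2076:Mon 2077:Tue 2078:Wed✓ 2079:Thu✓ 2080:Sat 2081:Sun 2082:Mon 2083:Tue 2084:Thu✓ 2085:Fri 2086:Sat 2087:Sun 2088:Tue 2089:Wed✓ 2090:Thu✓ 2091:Fri 2092:Sun
Years with five Thursdays: 2061, 2062, 2067, 2072, 2073, 2078, 2079, 2084, 2089, 2090 → 10.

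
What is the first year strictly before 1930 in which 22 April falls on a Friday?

From one year to the next, a fixed date's weekday advances by 1, or by 2 when a Feb 29 lies between the two dates.
1930: April 22 is Tuesday.
1929: Monday (−1)
1928: Sunday (−1)
1927: Friday (−2)
22 April falls on a Friday in 1927.

1927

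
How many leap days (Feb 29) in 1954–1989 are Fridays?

1

Leap years in 1954–1989: 9 of them.
Feb 29 weekday advances by 5 (mod 7) from one leap year to the next four years later (or differs when a century non-leap intervenes).
Leap-day weekdays: 1956:Wed 1960:Mon 1964:Sat 1968:Thu 1972:Tue 1976:Sun 1980:Fri✓ 1984:Wed 1988:Mon
Friday: 1980 → 1.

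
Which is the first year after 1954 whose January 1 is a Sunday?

1956

Jan 1 advances by 2 weekdays after a leap year and by 1 after a common year.
1954: Jan 1 is Friday.
1955: Saturday
1956: Sunday (leap)
1956 begins on a Sunday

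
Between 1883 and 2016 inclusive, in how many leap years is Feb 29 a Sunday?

4

Leap years in 1883–2016: 33 of them.
Feb 29 weekday advances by 5 (mod 7) from one leap year to the next four years later (or differs when a century non-leap intervenes).
Leap-day weekdays: 1884:Fri 1888:Wed 1892:Mon 1896:Sat 1904:Mon 1908:Sat 1912:Thu 1916:Tue 1920:Sun✓ 1924:Fri 1928:Wed 1932:Mon 1936:Sat …(7 more)… 1968:Thu 1972:Tue 1976:Sun✓ 1980:Fri 1984:Wed 1988:Mon 1992:Sat 1996:Thu 2000:Tue 2004:Sun✓ 2008:Fri 2012:Wed 2016:Mon
Sunday: 1920, 1948, 1976, 2004 → 4.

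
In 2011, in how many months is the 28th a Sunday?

Check the 28th of each month of 2011: Jan 28: Fri, Feb 28: Mon, Mar 28: Mon, Apr 28: Thu, May 28: Sat, Jun 28: Tue, Jul 28: Thu, Aug 28: Sun, Sep 28: Wed, Oct 28: Fri, Nov 28: Mon, Dec 28: Wed.
Sunday occurs in August — 1 month.

1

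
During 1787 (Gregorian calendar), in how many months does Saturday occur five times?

4

A month of length L has five Saturdays iff its first Saturday is on day ≤ L−28 (so day 1–3 in a 31-day month, 1–2 in a 30-day month, day 1 in a leap February).
Checking each month of 1787: Jan starts Mon (31d); Feb starts Thu (28d); Mar starts Thu (31d) ✓; Apr starts Sun (30d); May starts Tue (31d); Jun starts Fri (30d) ✓; Jul starts Sun (31d); Aug starts Wed (31d); Sep starts Sat (30d) ✓; Oct starts Mon (31d); Nov starts Thu (30d); Dec starts Sat (31d) ✓.
Five-Saturday months: March, June, September, December → 4.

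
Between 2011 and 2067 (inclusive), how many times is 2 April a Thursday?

8

Track 2 April's weekday year by year (advancing +1, or +2 across a Feb 29):
  2011: Sat  2012: Mon (+2)  2013: Tue (+1)  2014: Wed (+1)  2015: Thu (+1) ✓
  2016: Sat (+2)  2017: Sun (+1)  2018: Mon (+1)  2019: Tue (+1)  2020: Thu (+2) ✓
  2021: Fri (+1)  2022: Sat (+1)  2023: Sun (+1)  2024: Tue (+2)  … (29 more years) …
  2054: Thu (+1) ✓  2055: Fri (+1)  2056: Sun (+2)  2057: Mon (+1)  2058: Tue (+1)
  2059: Wed (+1)  2060: Fri (+2)  2061: Sat (+1)  2062: Sun (+1)  2063: Mon (+1)
  2064: Wed (+2)  2065: Thu (+1) ✓  2066: Fri (+1)  2067: Sat (+1)
Thursday years: 2015, 2020, 2026, 2037, 2043, 2048, 2054, 2065 — 8 in total.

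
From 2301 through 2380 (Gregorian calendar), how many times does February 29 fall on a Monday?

Leap years in 2301–2380: 20 of them.
Feb 29 weekday advances by 5 (mod 7) from one leap year to the next four years later (or differs when a century non-leap intervenes).
Leap-day weekdays: 2304:Mon✓ 2308:Sat 2312:Thu 2316:Tue 2320:Sun 2324:Fri 2328:Wed 2332:Mon✓ 2336:Sat 2340:Thu 2344:Tue 2348:Sun 2352:Fri 2356:Wed 2360:Mon✓ 2364:Sat 2368:Thu 2372:Tue 2376:Sun 2380:Fri
Monday: 2304, 2332, 2360 → 3.

3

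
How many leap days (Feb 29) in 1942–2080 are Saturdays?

5

Leap years in 1942–2080: 35 of them.
Feb 29 weekday advances by 5 (mod 7) from one leap year to the next four years later (or differs when a century non-leap intervenes).
Leap-day weekdays: 1944:Tue 1948:Sun 1952:Fri 1956:Wed 1960:Mon 1964:Sat✓ 1968:Thu 1972:Tue 1976:Sun 1980:Fri 1984:Wed 1988:Mon 1992:Sat✓ …(9 more)… 2032:Sun 2036:Fri 2040:Wed 2044:Mon 2048:Sat✓ 2052:Thu 2056:Tue 2060:Sun 2064:Fri 2068:Wed 2072:Mon 2076:Sat✓ 2080:Thu
Saturday: 1964, 1992, 2020, 2048, 2076 → 5.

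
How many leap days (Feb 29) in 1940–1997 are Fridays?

2

Leap years in 1940–1997: 15 of them.
Feb 29 weekday advances by 5 (mod 7) from one leap year to the next four years later (or differs when a century non-leap intervenes).
Leap-day weekdays: 1940:Thu 1944:Tue 1948:Sun 1952:Fri✓ 1956:Wed 1960:Mon 1964:Sat 1968:Thu 1972:Tue 1976:Sun 1980:Fri✓ 1984:Wed 1988:Mon 1992:Sat 1996:Thu
Friday: 1952, 1980 → 2.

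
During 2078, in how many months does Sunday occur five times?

4

A month of length L has five Sundays iff its first Sunday is on day ≤ L−28 (so day 1–3 in a 31-day month, 1–2 in a 30-day month, day 1 in a leap February).
Checking each month of 2078: Jan starts Sat (31d) ✓; Feb starts Tue (28d); Mar starts Tue (31d); Apr starts Fri (30d); May starts Sun (31d) ✓; Jun starts Wed (30d); Jul starts Fri (31d) ✓; Aug starts Mon (31d); Sep starts Thu (30d); Oct starts Sat (31d) ✓; Nov starts Tue (30d); Dec starts Thu (31d).
Five-Sunday months: January, May, July, October → 4.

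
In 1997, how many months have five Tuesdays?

A month of length L has five Tuesdays iff its first Tuesday is on day ≤ L−28 (so day 1–3 in a 31-day month, 1–2 in a 30-day month, day 1 in a leap February).
Checking each month of 1997: Jan starts Wed (31d); Feb starts Sat (28d); Mar starts Sat (31d); Apr starts Tue (30d) ✓; May starts Thu (31d); Jun starts Sun (30d); Jul starts Tue (31d) ✓; Aug starts Fri (31d); Sep starts Mon (30d) ✓; Oct starts Wed (31d); Nov starts Sat (30d); Dec starts Mon (31d) ✓.
Five-Tuesday months: April, July, September, December → 4.

4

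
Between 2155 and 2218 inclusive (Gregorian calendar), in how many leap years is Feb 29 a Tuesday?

Leap years in 2155–2218: 15 of them.
Feb 29 weekday advances by 5 (mod 7) from one leap year to the next four years later (or differs when a century non-leap intervenes).
Leap-day weekdays: 2156:Sun 2160:Fri 2164:Wed 2168:Mon 2172:Sat 2176:Thu 2180:Tue✓ 2184:Sun 2188:Fri 2192:Wed 2196:Mon 2204:Wed 2208:Mon 2212:Sat 2216:Thu
Tuesday: 2180 → 1.

1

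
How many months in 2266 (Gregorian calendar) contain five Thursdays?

A month of length L has five Thursdays iff its first Thursday is on day ≤ L−28 (so day 1–3 in a 31-day month, 1–2 in a 30-day month, day 1 in a leap February).
Checking each month of 2266: Jan starts Mon (31d); Feb starts Thu (28d); Mar starts Thu (31d) ✓; Apr starts Sun (30d); May starts Tue (31d) ✓; Jun starts Fri (30d); Jul starts Sun (31d); Aug starts Wed (31d) ✓; Sep starts Sat (30d); Oct starts Mon (31d); Nov starts Thu (30d) ✓; Dec starts Sat (31d).
Five-Thursday months: March, May, August, November → 4.

4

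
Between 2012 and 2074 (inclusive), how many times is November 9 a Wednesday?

Track November 9's weekday year by year (advancing +1, or +2 across a Feb 29):
  2012: Fri  2013: Sat (+1)  2014: Sun (+1)  2015: Mon (+1)  2016: Wed (+2) ✓
  2017: Thu (+1)  2018: Fri (+1)  2019: Sat (+1)  2020: Mon (+2)  2021: Tue (+1)
  2022: Wed (+1) ✓  2023: Thu (+1)  2024: Sat (+2)  2025: Sun (+1)  … (35 more years) …
  2061: Wed (+1) ✓  2062: Thu (+1)  2063: Fri (+1)  2064: Sun (+2)  2065: Mon (+1)
  2066: Tue (+1)  2067: Wed (+1) ✓  2068: Fri (+2)  2069: Sat (+1)  2070: Sun (+1)
  2071: Mon (+1)  2072: Wed (+2) ✓  2073: Thu (+1)  2074: Fri (+1)
Wednesday years: 2016, 2022, 2033, 2039, 2044, 2050, 2061, 2067, 2072 — 9 in total.

9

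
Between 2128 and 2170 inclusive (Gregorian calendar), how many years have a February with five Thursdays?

1

February has 28 days (29 in leap years); it has five Thursdays when Thursday falls among the first (month-length − 28) days — i.e. when February 1 is Thursday in a leap year (never in a common year).
February 1 by year: 2128:Sun 2129:Tue 2130:Wed 2131:Thu 2132:Fri 2133:Sun 2134:Mon 2135:Tue 2136:Wed 2137:Fri 2138:Sat 2139:Sun 2140:Mon 2141:Wed 2142:Thu …(13 more)… 2156:Sun 2157:Tue 2158:Wed 2159:Thu 2160:Fri 2161:Sun 2162:Mon 2163:Tue 2164:Wed 2165:Fri 2166:Sat 2167:Sun 2168:Mon 2169:Wed 2170:Thu
Years with five Thursdays: 2148 → 1.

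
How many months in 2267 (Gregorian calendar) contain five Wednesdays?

A month of length L has five Wednesdays iff its first Wednesday is on day ≤ L−28 (so day 1–3 in a 31-day month, 1–2 in a 30-day month, day 1 in a leap February).
Checking each month of 2267: Jan starts Tue (31d) ✓; Feb starts Fri (28d); Mar starts Fri (31d); Apr starts Mon (30d); May starts Wed (31d) ✓; Jun starts Sat (30d); Jul starts Mon (31d) ✓; Aug starts Thu (31d); Sep starts Sun (30d); Oct starts Tue (31d) ✓; Nov starts Fri (30d); Dec starts Sun (31d).
Five-Wednesday months: January, May, July, October → 4.

4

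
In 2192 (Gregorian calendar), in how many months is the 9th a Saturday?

1

Check the 9th of each month of 2192: Jan 9: Mon, Feb 9: Thu, Mar 9: Fri, Apr 9: Mon, May 9: Wed, Jun 9: Sat, Jul 9: Mon, Aug 9: Thu, Sep 9: Sun, Oct 9: Tue, Nov 9: Fri, Dec 9: Sun.
Saturday occurs in June — 1 month.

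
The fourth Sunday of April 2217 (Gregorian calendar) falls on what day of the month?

April 1, 2217 is a Tuesday, so the first Sunday is the 6th.
The fourth Sunday is 6 + 21 = 27.

27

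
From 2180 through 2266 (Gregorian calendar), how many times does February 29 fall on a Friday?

3

Leap years in 2180–2266: 21 of them.
Feb 29 weekday advances by 5 (mod 7) from one leap year to the next four years later (or differs when a century non-leap intervenes).
Leap-day weekdays: 2180:Tue 2184:Sun 2188:Fri✓ 2192:Wed 2196:Mon 2204:Wed 2208:Mon 2212:Sat 2216:Thu 2220:Tue 2224:Sun 2228:Fri✓ 2232:Wed 2236:Mon 2240:Sat 2244:Thu 2248:Tue 2252:Sun 2256:Fri✓ 2260:Wed 2264:Mon
Friday: 2188, 2228, 2256 → 3.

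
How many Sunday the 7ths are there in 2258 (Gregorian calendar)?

3

Check the 7th of each month of 2258: Jan 7: Thu, Feb 7: Sun, Mar 7: Sun, Apr 7: Wed, May 7: Fri, Jun 7: Mon, Jul 7: Wed, Aug 7: Sat, Sep 7: Tue, Oct 7: Thu, Nov 7: Sun, Dec 7: Tue.
Sunday occurs in February, March, November — 3 months.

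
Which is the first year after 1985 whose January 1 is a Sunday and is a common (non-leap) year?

1989

Jan 1 advances by 2 weekdays after a leap year and by 1 after a common year.
1985: Jan 1 is Tuesday.
1986: Wednesday
1987: Thursday
1988: Friday (leap)
1989: Sunday
1989 begins on a Sunday and is a common year.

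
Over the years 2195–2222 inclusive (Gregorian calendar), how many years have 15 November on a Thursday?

4

Track 15 November's weekday year by year (advancing +1, or +2 across a Feb 29):
  2195: Sun  2196: Tue (+2)  2197: Wed (+1)  2198: Thu (+1) ✓  2199: Fri (+1)
  2200: Sat (+1)  2201: Sun (+1)  2202: Mon (+1)  2203: Tue (+1)  2204: Thu (+2) ✓
  2205: Fri (+1)  2206: Sat (+1)  2207: Sun (+1)  2208: Tue (+2)  2209: Wed (+1)
  2210: Thu (+1) ✓  2211: Fri (+1)  2212: Sun (+2)  2213: Mon (+1)  2214: Tue (+1)
  2215: Wed (+1)  2216: Fri (+2)  2217: Sat (+1)  2218: Sun (+1)  2219: Mon (+1)
  2220: Wed (+2)  2221: Thu (+1) ✓  2222: Fri (+1)
Thursday years: 2198, 2204, 2210, 2221 — 4 in total.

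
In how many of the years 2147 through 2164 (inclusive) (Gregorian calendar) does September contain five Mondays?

5

September has 30 days; it has five Mondays when Monday falls among the first (month-length − 28) days — i.e. when September 1 is one of Monday/Sunday.
September 1 by year: 2147:Fri 2148:Sun✓ 2149:Mon✓ 2150:Tue 2151:Wed 2152:Fri 2153:Sat 2154:Sun✓ 2155:Mon✓ 2156:Wed 2157:Thu 2158:Fri 2159:Sat 2160:Mon✓ 2161:Tue 2162:Wed 2163:Thu 2164:Sat
Years with five Mondays: 2148, 2149, 2154, 2155, 2160 → 5.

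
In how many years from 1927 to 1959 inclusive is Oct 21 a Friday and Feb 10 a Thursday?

Check each year's weekday for Oct 21 and Feb 10:
  1927: Fri/Thu ✓  1928: Sun/Fri  1929: Mon/Sun  1930: Tue/Mon  1931: Wed/Tue  1932: Fri/Wed  1933: Sat/Fri  1934: Sun/Sat  1935: Mon/Sun  1936: Wed/Mon  1937: Thu/Wed  1938: Fri/Thu ✓  1939: Sat/Fri  1940: Mon/Sat  …(5 more)…  1946: Mon/Sun  1947: Tue/Mon  1948: Thu/Tue  1949: Fri/Thu ✓  1950: Sat/Fri  1951: Sun/Sat  1952: Tue/Sun  1953: Wed/Tue  1954: Thu/Wed  1955: Fri/Thu ✓  1956: Sun/Fri  1957: Mon/Sun  1958: Tue/Mon  1959: Wed/Tue
Both conditions hold in: 1927, 1938, 1949, 1955 — 4.

4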